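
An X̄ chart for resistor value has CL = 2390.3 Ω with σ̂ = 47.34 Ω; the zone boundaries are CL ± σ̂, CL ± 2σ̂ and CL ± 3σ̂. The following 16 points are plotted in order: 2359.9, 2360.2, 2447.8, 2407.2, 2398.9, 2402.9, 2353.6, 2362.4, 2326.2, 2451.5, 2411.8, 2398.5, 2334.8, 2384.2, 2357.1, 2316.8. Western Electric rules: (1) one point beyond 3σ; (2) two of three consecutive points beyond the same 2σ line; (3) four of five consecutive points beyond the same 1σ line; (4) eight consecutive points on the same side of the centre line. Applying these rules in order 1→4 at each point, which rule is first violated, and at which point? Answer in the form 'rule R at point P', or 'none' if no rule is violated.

Zone of each point (C = within 1σ̂, B = 1σ̂–2σ̂, A = 2σ̂–3σ̂, * = beyond 3σ̂; sign = side of CL): 1:-C, 2:-C, 3:+B, 4:+C, 5:+C, 6:+C, 7:-C, 8:-C, 9:-B, 10:+B, 11:+C, 12:+C, 13:-B, 14:-C, 15:-C, 16:-B
No rule fires across all 16 points.

none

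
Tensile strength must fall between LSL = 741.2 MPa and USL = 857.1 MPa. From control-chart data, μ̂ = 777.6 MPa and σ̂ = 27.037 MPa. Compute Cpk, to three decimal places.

Cpu = (USL − μ̂) / (3σ̂) = (857.1 − 777.6) / (3 × 27.037) = 0.9801; Cpl = (μ̂ − LSL) / (3σ̂) = (777.6 − 741.2) / (3 × 27.037) = 0.4488; Cpk = min(Cpu, Cpl) = 0.4488

0.449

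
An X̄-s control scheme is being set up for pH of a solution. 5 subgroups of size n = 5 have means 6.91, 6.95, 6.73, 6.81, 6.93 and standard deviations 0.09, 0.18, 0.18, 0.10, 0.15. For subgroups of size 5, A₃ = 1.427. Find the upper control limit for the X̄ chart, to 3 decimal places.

7.066

X̄̄ = (6.91 + 6.95 + 6.73 + 6.81 + 6.93) / 5 = 6.8660
s̄ = (0.09 + 0.18 + 0.18 + 0.10 + 0.15) / 5 = 0.1400
UCL = X̄̄ + A₃·s̄ = 6.8660 + 1.427 × 0.1400 = 7.0658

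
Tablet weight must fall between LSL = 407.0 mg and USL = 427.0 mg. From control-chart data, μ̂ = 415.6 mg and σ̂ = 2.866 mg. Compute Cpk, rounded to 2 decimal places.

Cpu = (USL − μ̂) / (3σ̂) = (427.0 − 415.6) / (3 × 2.866) = 1.3259; Cpl = (μ̂ − LSL) / (3σ̂) = (415.6 − 407.0) / (3 × 2.866) = 1.0002; Cpk = min(Cpu, Cpl) = 1.0002

1.00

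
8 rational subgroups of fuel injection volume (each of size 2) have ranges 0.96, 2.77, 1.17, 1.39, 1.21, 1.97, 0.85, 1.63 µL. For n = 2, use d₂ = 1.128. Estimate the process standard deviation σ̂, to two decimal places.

1.32

R̄ = (0.96 + 2.77 + 1.17 + 1.39 + 1.21 + 1.97 + 0.85 + 1.63) / 8 = 1.4937
σ̂ = R̄ / d₂ = 1.4937 / 1.128 = 1.3242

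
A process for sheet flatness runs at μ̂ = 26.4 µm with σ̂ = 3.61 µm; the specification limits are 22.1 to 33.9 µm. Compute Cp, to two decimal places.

Cp = (USL − LSL) / (6σ̂) = (33.9 − 22.1) / (6 × 3.61) = 11.8000 / 21.6600 = 0.5448

0.54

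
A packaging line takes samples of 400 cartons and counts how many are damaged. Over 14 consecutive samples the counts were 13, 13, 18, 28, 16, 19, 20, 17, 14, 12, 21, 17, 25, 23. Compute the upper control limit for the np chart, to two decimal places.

p̄ = Σdᵢ / (k·n) = 256 / (14 × 400) = 0.04571
UCL = np̄ + 3·√(np̄(1−p̄)) = 18.2857 + 3 × √(18.2857×0.95429) = 18.2857 + 3 × 4.1773 = 30.8176

30.82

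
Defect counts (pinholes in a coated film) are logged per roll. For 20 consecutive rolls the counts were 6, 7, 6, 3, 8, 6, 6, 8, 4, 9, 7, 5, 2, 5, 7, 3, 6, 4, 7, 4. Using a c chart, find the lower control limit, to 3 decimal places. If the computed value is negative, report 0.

0.000

c̄ = (6 + 7 + 6 + 3 + 8 + 6 + 6 + 8 + 4 + 9 + 7 + 5 + 2 + 5 + 7 + 3 + 6 + 4 + 7 + 4) / 20 = 113 / 20 = 5.6500
LCL = c̄ − 3√c̄ = 5.6500 − 3 × 2.3770 = -1.4809 → 0 (cannot be negative)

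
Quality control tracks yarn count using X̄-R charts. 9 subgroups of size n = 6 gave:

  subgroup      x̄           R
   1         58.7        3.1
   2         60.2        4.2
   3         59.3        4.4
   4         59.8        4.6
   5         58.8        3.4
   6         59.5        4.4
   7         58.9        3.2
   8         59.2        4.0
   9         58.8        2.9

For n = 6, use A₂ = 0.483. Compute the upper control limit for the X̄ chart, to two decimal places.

X̄̄ = (58.7 + 60.2 + 59.3 + 59.8 + 58.8 + 59.5 + 58.9 + 59.2 + 58.8) / 9 = 533.2000 / 9 = 59.2444
R̄ = (3.1 + 4.2 + 4.4 + 4.6 + 3.4 + 4.4 + 3.2 + 4.0 + 2.9) / 9 = 34.2000 / 9 = 3.8000
UCL = X̄̄ + A₂·R̄ = 59.2444 + 0.483 × 3.8000 = 61.0798

61.08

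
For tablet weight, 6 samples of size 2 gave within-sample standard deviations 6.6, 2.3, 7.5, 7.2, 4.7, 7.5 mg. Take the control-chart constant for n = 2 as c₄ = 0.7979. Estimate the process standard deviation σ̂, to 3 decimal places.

s̄ = (6.6 + 2.3 + 7.5 + 7.2 + 4.7 + 7.5) / 6 = 5.9667
σ̂ = s̄ / c₄ = 5.9667 / 0.7979 = 7.4780

7.478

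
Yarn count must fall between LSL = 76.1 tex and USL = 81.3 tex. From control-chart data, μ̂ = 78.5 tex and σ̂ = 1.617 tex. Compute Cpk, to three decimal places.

Cpu = (USL − μ̂) / (3σ̂) = (81.3 − 78.5) / (3 × 1.617) = 0.5772; Cpl = (μ̂ − LSL) / (3σ̂) = (78.5 − 76.1) / (3 × 1.617) = 0.4947; Cpk = min(Cpu, Cpl) = 0.4947

0.495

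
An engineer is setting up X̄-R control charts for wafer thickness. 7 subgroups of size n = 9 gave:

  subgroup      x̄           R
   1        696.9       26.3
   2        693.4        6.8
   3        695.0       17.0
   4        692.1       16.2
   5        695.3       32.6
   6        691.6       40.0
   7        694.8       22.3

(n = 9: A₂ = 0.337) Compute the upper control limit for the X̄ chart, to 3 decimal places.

X̄̄ = (696.9 + 693.4 + 695.0 + 692.1 + 695.3 + 691.6 + 694.8) / 7 = 4859.1000 / 7 = 694.1571
R̄ = (26.3 + 6.8 + 17.0 + 16.2 + 32.6 + 40.0 + 22.3) / 7 = 161.2000 / 7 = 23.0286
UCL = X̄̄ + A₂·R̄ = 694.1571 + 0.337 × 23.0286 = 701.9178

701.918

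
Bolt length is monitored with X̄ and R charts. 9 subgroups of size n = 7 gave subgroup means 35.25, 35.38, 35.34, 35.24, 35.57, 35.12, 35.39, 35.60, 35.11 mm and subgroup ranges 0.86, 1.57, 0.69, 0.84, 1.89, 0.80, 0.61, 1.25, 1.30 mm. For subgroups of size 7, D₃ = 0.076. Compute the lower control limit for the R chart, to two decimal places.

R̄ = (0.86 + 1.57 + 0.69 + 0.84 + 1.89 + 0.80 + 0.61 + 1.25 + 1.30) / 9 = 9.8100 / 9 = 1.0900
LCL_R = D₃·R̄ = 0.076 × 1.0900 = 0.0828

0.08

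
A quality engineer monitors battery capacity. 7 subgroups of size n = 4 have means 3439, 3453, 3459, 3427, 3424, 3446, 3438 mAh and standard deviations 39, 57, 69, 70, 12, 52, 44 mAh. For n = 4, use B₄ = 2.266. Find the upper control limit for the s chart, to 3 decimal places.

s̄ = (39 + 57 + 69 + 70 + 12 + 52 + 44) / 7 = 49.0000
UCL_s = B₄·s̄ = 2.266 × 49.0000 = 111.0340

111.034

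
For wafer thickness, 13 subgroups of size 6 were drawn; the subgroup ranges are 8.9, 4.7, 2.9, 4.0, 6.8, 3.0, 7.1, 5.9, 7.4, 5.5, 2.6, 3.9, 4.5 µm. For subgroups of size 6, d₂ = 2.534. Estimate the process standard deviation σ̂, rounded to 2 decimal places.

2.04

R̄ = (8.9 + 4.7 + 2.9 + 4.0 + 6.8 + 3.0 + 7.1 + 5.9 + 7.4 + 5.5 + 2.6 + 3.9 + 4.5) / 13 = 5.1692
σ̂ = R̄ / d₂ = 5.1692 / 2.534 = 2.0399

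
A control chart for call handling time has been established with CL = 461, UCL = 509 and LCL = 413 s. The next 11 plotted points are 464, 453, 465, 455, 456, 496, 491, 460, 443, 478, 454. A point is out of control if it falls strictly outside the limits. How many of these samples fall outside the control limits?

0

All 11 points lie within [413, 509].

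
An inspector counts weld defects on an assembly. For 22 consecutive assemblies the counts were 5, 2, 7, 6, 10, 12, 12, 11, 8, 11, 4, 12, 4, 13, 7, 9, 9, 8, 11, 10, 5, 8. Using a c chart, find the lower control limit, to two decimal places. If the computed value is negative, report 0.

c̄ = (5 + 2 + 7 + 6 + 10 + 12 + 12 + 11 + 8 + 11 + 4 + 12 + 4 + 13 + 7 + 9 + 9 + 8 + 11 + 10 + 5 + 8) / 22 = 184 / 22 = 8.3636
LCL = c̄ − 3√c̄ = 8.3636 − 3 × 2.8920 = -0.3123 → 0 (cannot be negative)

0.00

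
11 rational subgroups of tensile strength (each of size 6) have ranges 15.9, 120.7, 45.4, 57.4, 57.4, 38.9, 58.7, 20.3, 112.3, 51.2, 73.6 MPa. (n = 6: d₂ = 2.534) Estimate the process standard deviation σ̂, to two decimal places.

23.38

R̄ = (15.9 + 120.7 + 45.4 + 57.4 + 57.4 + 38.9 + 58.7 + 20.3 + 112.3 + 51.2 + 73.6) / 11 = 59.2545
σ̂ = R̄ / d₂ = 59.2545 / 2.534 = 23.3838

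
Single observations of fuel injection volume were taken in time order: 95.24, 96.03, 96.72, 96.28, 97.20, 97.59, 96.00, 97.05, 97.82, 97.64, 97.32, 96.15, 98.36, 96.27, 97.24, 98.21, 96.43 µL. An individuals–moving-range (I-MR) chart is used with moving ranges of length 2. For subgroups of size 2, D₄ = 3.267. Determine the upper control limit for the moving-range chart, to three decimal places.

3.334

Moving ranges: 0.79, 0.69, 0.44, 0.92, 0.39, 1.59, 1.05, 0.77, 0.18, 0.32, 1.17, 2.21, 2.09, 0.97, 0.97, 1.78; M̄R̄ = 16.3300 / 16 = 1.0206
UCL_MR = D₄·M̄R̄ = 3.267 × 1.0206 = 3.3344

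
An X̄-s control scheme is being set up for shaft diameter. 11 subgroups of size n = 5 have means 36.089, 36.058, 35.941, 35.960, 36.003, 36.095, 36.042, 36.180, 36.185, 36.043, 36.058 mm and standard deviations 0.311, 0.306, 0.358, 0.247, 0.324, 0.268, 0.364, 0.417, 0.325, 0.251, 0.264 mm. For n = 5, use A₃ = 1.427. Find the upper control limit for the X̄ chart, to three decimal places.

36.505

X̄̄ = (36.089 + 36.058 + 35.941 + 35.960 + 36.003 + 36.095 + 36.042 + 36.180 + 36.185 + 36.043 + 36.058) / 11 = 36.0595
s̄ = (0.311 + 0.306 + 0.358 + 0.247 + 0.324 + 0.268 + 0.364 + 0.417 + 0.325 + 0.251 + 0.264) / 11 = 0.3123
UCL = X̄̄ + A₃·s̄ = 36.0595 + 1.427 × 0.3123 = 36.5051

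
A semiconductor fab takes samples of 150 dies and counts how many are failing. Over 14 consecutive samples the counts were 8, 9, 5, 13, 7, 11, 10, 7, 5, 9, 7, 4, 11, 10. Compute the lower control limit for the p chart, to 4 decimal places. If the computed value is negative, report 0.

0.0000

p̄ = Σdᵢ / (k·n) = 116 / (14 × 150) = 0.05524
LCL = p̄ − 3·√(p̄(1−p̄)/n) = 0.05524 − 3 × 0.01865 = -0.00072 → 0 (negative, so LCL = 0)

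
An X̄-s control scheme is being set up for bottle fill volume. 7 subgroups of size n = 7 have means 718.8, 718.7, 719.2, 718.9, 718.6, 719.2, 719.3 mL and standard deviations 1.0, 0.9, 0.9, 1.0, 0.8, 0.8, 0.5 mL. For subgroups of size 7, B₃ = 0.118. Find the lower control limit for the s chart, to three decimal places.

0.099

s̄ = (1.0 + 0.9 + 0.9 + 1.0 + 0.8 + 0.8 + 0.5) / 7 = 0.8429
LCL_s = B₃·s̄ = 0.118 × 0.8429 = 0.0995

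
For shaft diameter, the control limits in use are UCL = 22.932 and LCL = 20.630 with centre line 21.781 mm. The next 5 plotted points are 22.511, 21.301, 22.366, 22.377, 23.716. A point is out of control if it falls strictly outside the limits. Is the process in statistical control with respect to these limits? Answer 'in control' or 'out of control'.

Compare each point to [20.630, 22.932]: sample 5 = 23.716 > UCL.

out of control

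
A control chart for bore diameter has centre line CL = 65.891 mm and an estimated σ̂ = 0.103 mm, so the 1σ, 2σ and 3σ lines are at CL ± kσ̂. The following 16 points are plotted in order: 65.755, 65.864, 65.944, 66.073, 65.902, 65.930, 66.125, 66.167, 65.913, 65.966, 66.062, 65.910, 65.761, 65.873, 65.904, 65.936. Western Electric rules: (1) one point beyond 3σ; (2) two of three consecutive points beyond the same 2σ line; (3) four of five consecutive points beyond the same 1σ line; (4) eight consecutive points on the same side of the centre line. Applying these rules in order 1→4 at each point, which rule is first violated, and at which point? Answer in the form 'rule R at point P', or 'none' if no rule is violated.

rule 2 at point 8

Zone of each point (C = within 1σ̂, B = 1σ̂–2σ̂, A = 2σ̂–3σ̂, * = beyond 3σ̂; sign = side of CL): 1:-B, 2:-C, 3:+C, 4:+B, 5:+C, 6:+C, 7:+A, 8:+A, 9:+C, 10:+C, 11:+B, 12:+C, 13:-B, 14:-C, 15:+C, 16:+C
Rule 2 (two of three consecutive points beyond the same 2σ limit) is satisfied at point 8.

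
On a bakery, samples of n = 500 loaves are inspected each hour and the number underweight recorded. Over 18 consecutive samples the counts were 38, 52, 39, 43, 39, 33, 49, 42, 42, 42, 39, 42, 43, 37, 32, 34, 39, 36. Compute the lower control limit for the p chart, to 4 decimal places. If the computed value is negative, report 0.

0.0437

p̄ = Σdᵢ / (k·n) = 721 / (18 × 500) = 0.08011
LCL = p̄ − 3·√(p̄(1−p̄)/n) = 0.08011 − 3 × 0.01214 = 0.04369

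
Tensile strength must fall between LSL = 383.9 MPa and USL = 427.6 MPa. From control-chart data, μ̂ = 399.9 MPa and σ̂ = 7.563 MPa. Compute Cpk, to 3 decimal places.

Cpu = (USL − μ̂) / (3σ̂) = (427.6 − 399.9) / (3 × 7.563) = 1.2209; Cpl = (μ̂ − LSL) / (3σ̂) = (399.9 − 383.9) / (3 × 7.563) = 0.7052; Cpk = min(Cpu, Cpl) = 0.7052

0.705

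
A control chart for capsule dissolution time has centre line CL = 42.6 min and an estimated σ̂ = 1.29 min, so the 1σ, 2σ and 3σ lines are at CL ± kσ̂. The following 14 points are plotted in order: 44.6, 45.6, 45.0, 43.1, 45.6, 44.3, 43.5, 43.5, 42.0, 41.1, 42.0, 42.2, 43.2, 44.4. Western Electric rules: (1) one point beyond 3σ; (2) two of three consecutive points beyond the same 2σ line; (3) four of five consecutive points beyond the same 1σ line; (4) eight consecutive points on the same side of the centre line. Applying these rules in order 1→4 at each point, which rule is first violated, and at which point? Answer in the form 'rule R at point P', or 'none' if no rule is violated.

Zone of each point (C = within 1σ̂, B = 1σ̂–2σ̂, A = 2σ̂–3σ̂, * = beyond 3σ̂; sign = side of CL): 1:+B, 2:+A, 3:+B, 4:+C, 5:+A, 6:+B, 7:+C, 8:+C, 9:-C, 10:-B, 11:-C, 12:-C, 13:+C, 14:+B
Rule 3 (four of five consecutive points beyond the same 1σ limit) is satisfied at point 5.

rule 3 at point 5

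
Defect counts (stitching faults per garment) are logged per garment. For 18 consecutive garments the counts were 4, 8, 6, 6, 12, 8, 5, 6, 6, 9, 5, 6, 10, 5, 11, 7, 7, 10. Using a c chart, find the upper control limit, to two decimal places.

c̄ = (4 + 8 + 6 + 6 + 12 + 8 + 5 + 6 + 6 + 9 + 5 + 6 + 10 + 5 + 11 + 7 + 7 + 10) / 18 = 131 / 18 = 7.2778
UCL = c̄ + 3√c̄ = 7.2778 + 3 × √7.2778 = 7.2778 + 3 × 2.6977 = 15.3710

15.37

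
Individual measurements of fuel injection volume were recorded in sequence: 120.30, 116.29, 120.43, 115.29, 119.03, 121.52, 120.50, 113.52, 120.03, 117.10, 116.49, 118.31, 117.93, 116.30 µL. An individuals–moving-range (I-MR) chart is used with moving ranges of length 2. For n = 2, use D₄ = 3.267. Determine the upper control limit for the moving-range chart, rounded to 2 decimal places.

Moving ranges: 4.01, 4.14, 5.14, 3.74, 2.49, 1.02, 6.98, 6.51, 2.93, 0.61, 1.82, 0.38, 1.63; M̄R̄ = 41.4000 / 13 = 3.1846
UCL_MR = D₄·M̄R̄ = 3.267 × 3.1846 = 10.4041

10.40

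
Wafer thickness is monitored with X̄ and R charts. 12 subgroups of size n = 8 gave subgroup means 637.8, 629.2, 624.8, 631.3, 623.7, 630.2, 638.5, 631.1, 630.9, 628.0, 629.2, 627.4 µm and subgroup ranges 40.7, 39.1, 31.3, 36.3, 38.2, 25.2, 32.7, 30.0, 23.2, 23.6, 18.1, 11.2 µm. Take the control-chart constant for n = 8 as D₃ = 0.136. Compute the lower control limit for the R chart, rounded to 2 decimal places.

R̄ = (40.7 + 39.1 + 31.3 + 36.3 + 38.2 + 25.2 + 32.7 + 30.0 + 23.2 + 23.6 + 18.1 + 11.2) / 12 = 349.6000 / 12 = 29.1333
LCL_R = D₃·R̄ = 0.136 × 29.1333 = 3.9621

3.96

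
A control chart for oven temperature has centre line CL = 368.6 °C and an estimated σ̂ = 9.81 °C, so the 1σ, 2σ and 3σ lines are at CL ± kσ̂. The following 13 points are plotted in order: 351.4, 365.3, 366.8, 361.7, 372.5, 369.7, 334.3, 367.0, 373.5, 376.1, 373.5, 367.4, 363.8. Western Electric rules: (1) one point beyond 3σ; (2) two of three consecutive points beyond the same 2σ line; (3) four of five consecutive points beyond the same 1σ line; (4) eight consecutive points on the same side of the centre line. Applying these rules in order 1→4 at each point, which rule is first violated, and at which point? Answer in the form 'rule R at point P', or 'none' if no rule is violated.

rule 1 at point 7

Zone of each point (C = within 1σ̂, B = 1σ̂–2σ̂, A = 2σ̂–3σ̂, * = beyond 3σ̂; sign = side of CL): 1:-B, 2:-C, 3:-C, 4:-C, 5:+C, 6:+C, 7:-*, 8:-C, 9:+C, 10:+C, 11:+C, 12:-C, 13:-C
Rule 1 (one point beyond the 3σ limits) is satisfied at point 7.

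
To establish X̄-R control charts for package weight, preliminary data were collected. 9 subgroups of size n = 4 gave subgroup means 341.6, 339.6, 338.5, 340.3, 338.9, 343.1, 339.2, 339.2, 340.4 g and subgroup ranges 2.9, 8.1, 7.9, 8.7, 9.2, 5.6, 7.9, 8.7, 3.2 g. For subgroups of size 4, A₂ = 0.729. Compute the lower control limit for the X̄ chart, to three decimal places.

X̄̄ = (341.6 + 339.6 + 338.5 + 340.3 + 338.9 + 343.1 + 339.2 + 339.2 + 340.4) / 9 = 3060.8000 / 9 = 340.0889
R̄ = (2.9 + 8.1 + 7.9 + 8.7 + 9.2 + 5.6 + 7.9 + 8.7 + 3.2) / 9 = 62.2000 / 9 = 6.9111
LCL = X̄̄ − A₂·R̄ = 340.0889 − 0.729 × 6.9111 = 335.0507

335.051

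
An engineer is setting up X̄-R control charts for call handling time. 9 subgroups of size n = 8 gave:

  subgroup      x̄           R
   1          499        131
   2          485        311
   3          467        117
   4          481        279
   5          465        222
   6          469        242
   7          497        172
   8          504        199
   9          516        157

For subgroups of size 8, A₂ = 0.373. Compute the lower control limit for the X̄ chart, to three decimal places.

X̄̄ = (499 + 485 + 467 + 481 + 465 + 469 + 497 + 504 + 516) / 9 = 4383.0000 / 9 = 487.0000
R̄ = (131 + 311 + 117 + 279 + 222 + 242 + 172 + 199 + 157) / 9 = 1830.0000 / 9 = 203.3333
LCL = X̄̄ − A₂·R̄ = 487.0000 − 0.373 × 203.3333 = 411.1567

411.157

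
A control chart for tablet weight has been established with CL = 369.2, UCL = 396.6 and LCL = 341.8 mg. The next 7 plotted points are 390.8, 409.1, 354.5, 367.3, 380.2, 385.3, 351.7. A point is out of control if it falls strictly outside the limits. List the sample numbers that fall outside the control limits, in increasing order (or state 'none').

2

Compare each point to [341.8, 396.6]: sample 2 = 409.1 > UCL.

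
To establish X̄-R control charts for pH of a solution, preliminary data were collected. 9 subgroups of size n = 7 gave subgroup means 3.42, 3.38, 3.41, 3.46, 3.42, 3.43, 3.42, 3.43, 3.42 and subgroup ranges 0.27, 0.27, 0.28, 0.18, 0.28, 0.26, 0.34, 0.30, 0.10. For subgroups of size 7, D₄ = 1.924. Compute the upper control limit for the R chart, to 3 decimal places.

R̄ = (0.27 + 0.27 + 0.28 + 0.18 + 0.28 + 0.26 + 0.34 + 0.30 + 0.10) / 9 = 2.2800 / 9 = 0.2533
UCL_R = D₄·R̄ = 1.924 × 0.2533 = 0.4874

0.487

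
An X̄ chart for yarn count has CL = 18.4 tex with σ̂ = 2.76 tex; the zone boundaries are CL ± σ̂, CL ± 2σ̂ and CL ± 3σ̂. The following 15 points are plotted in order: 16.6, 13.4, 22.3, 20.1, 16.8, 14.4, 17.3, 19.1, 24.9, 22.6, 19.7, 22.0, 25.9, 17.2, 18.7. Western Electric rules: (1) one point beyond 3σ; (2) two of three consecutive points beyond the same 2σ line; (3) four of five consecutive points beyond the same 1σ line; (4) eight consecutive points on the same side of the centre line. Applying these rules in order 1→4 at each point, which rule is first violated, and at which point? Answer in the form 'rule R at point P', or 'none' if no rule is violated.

rule 3 at point 13

Zone of each point (C = within 1σ̂, B = 1σ̂–2σ̂, A = 2σ̂–3σ̂, * = beyond 3σ̂; sign = side of CL): 1:-C, 2:-B, 3:+B, 4:+C, 5:-C, 6:-B, 7:-C, 8:+C, 9:+A, 10:+B, 11:+C, 12:+B, 13:+A, 14:-C, 15:+C
Rule 3 (four of five consecutive points beyond the same 1σ limit) is satisfied at point 13.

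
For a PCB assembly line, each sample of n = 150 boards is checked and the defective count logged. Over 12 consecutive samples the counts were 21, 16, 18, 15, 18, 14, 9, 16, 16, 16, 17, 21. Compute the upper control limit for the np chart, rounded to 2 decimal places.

p̄ = Σdᵢ / (k·n) = 197 / (12 × 150) = 0.10944
UCL = np̄ + 3·√(np̄(1−p̄)) = 16.4167 + 3 × √(16.4167×0.89056) = 16.4167 + 3 × 3.8236 = 27.8875

27.89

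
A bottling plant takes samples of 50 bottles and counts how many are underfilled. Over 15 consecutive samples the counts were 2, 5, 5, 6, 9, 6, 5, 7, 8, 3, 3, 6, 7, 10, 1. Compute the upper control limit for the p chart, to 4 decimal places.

p̄ = Σdᵢ / (k·n) = 83 / (15 × 50) = 0.11067
UCL = p̄ + 3·√(p̄(1−p̄)/n) = 0.11067 + 3 × √(0.11067×0.88933/50) = 0.11067 + 3 × 0.04437 = 0.24377

0.2438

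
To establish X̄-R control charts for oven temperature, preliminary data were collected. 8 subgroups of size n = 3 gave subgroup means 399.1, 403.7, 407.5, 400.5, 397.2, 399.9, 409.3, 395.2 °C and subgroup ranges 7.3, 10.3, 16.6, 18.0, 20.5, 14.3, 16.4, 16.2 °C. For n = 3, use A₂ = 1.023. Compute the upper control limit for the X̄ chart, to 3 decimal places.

X̄̄ = (399.1 + 403.7 + 407.5 + 400.5 + 397.2 + 399.9 + 409.3 + 395.2) / 8 = 3212.4000 / 8 = 401.5500
R̄ = (7.3 + 10.3 + 16.6 + 18.0 + 20.5 + 14.3 + 16.4 + 16.2) / 8 = 119.6000 / 8 = 14.9500
UCL = X̄̄ + A₂·R̄ = 401.5500 + 1.023 × 14.9500 = 416.8439

416.844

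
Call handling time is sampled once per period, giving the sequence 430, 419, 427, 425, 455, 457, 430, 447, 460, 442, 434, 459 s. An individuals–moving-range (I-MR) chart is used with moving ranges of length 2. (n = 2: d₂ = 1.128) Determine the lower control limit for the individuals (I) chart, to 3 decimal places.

401.490

X̄ = (430 + 419 + 427 + 425 + 455 + 457 + 430 + 447 + 460 + 442 + 434 + 459) / 12 = 440.4167
Moving ranges: 11, 8, 2, 30, 2, 27, 17, 13, 18, 8, 25; M̄R̄ = 161.0000 / 11 = 14.6364
LCL = X̄ − 3·M̄R̄/d₂ = 440.4167 − 3 × 14.6364 / 1.128 = 401.4902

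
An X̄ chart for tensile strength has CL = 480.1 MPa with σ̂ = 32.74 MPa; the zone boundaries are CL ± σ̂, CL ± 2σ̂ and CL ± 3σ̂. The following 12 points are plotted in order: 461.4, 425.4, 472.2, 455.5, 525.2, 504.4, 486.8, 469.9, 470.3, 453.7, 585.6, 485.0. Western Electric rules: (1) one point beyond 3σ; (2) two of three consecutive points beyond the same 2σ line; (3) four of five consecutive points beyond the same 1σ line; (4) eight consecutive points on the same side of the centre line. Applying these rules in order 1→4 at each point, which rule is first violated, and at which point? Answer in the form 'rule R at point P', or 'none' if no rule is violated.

rule 1 at point 11

Zone of each point (C = within 1σ̂, B = 1σ̂–2σ̂, A = 2σ̂–3σ̂, * = beyond 3σ̂; sign = side of CL): 1:-C, 2:-B, 3:-C, 4:-C, 5:+B, 6:+C, 7:+C, 8:-C, 9:-C, 10:-C, 11:+*, 12:+C
Rule 1 (one point beyond the 3σ limits) is satisfied at point 11.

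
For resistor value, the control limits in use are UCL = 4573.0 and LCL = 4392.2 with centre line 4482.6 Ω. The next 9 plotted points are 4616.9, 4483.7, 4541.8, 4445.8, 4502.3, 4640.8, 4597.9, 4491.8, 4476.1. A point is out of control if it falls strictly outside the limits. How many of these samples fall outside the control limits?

Compare each point to [4392.2, 4573.0]: sample 1 = 4616.9 > UCL; sample 6 = 4640.8 > UCL; sample 7 = 4597.9 > UCL.

3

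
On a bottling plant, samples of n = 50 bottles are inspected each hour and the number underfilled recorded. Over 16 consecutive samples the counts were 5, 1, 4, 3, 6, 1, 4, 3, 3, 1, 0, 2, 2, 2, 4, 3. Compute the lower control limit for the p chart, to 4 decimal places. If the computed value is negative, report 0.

0.0000

p̄ = Σdᵢ / (k·n) = 44 / (16 × 50) = 0.05500
LCL = p̄ − 3·√(p̄(1−p̄)/n) = 0.05500 − 3 × 0.03224 = -0.04172 → 0 (negative, so LCL = 0)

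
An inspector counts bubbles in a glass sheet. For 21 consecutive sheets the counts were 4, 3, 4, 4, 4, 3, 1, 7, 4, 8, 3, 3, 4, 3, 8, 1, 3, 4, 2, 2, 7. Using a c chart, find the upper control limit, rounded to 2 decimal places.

c̄ = (4 + 3 + 4 + 4 + 4 + 3 + 1 + 7 + 4 + 8 + 3 + 3 + 4 + 3 + 8 + 1 + 3 + 4 + 2 + 2 + 7) / 21 = 82 / 21 = 3.9048
UCL = c̄ + 3√c̄ = 3.9048 + 3 × √3.9048 = 3.9048 + 3 × 1.9760 = 9.8329

9.83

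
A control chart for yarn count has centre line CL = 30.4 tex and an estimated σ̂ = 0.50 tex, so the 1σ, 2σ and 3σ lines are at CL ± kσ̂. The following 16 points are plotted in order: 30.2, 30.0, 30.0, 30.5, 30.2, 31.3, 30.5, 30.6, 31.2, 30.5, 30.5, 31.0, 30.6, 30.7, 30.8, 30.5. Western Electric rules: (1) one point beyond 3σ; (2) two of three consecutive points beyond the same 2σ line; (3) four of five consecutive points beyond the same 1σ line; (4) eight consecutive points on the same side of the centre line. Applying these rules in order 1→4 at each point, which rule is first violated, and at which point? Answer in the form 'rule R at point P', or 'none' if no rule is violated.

rule 4 at point 13

Zone of each point (C = within 1σ̂, B = 1σ̂–2σ̂, A = 2σ̂–3σ̂, * = beyond 3σ̂; sign = side of CL): 1:-C, 2:-C, 3:-C, 4:+C, 5:-C, 6:+B, 7:+C, 8:+C, 9:+B, 10:+C, 11:+C, 12:+B, 13:+C, 14:+C, 15:+C, 16:+C
Rule 4 (eight consecutive points on the same side of the centre line) is satisfied at point 13.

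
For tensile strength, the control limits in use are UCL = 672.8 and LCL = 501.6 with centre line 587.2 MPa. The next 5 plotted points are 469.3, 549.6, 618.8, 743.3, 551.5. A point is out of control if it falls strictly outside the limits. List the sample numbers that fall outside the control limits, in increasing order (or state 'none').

1, 4

Compare each point to [501.6, 672.8]: sample 1 = 469.3 < LCL; sample 4 = 743.3 > UCL.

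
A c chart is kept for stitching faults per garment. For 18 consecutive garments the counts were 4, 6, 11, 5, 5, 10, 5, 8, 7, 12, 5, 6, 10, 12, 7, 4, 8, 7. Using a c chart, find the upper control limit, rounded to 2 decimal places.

c̄ = (4 + 6 + 11 + 5 + 5 + 10 + 5 + 8 + 7 + 12 + 5 + 6 + 10 + 12 + 7 + 4 + 8 + 7) / 18 = 132 / 18 = 7.3333
UCL = c̄ + 3√c̄ = 7.3333 + 3 × √7.3333 = 7.3333 + 3 × 2.7080 = 15.4574

15.46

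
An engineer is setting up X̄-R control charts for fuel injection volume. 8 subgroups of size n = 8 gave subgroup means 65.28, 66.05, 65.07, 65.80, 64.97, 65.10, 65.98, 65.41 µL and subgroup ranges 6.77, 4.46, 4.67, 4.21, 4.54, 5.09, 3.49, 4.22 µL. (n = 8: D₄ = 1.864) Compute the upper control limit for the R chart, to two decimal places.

R̄ = (6.77 + 4.46 + 4.67 + 4.21 + 4.54 + 5.09 + 3.49 + 4.22) / 8 = 37.4500 / 8 = 4.6813
UCL_R = D₄·R̄ = 1.864 × 4.6813 = 8.7259

8.73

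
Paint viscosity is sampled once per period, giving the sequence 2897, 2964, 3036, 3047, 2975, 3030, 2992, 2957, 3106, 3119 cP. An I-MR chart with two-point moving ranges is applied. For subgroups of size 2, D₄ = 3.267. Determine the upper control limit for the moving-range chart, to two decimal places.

185.86

Moving ranges: 67, 72, 11, 72, 55, 38, 35, 149, 13; M̄R̄ = 512.0000 / 9 = 56.8889
UCL_MR = D₄·M̄R̄ = 3.267 × 56.8889 = 185.8560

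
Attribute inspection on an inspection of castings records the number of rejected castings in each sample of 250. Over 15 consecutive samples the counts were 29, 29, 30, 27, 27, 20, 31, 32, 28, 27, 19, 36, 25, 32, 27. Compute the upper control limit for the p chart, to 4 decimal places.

0.1715

p̄ = Σdᵢ / (k·n) = 419 / (15 × 250) = 0.11173
UCL = p̄ + 3·√(p̄(1−p̄)/n) = 0.11173 + 3 × √(0.11173×0.88827/250) = 0.11173 + 3 × 0.01992 = 0.17151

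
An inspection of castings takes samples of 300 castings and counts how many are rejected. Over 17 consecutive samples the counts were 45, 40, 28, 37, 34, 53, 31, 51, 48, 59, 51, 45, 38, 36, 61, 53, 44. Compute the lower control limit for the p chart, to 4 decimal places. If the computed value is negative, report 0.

p̄ = Σdᵢ / (k·n) = 754 / (17 × 300) = 0.14784
LCL = p̄ − 3·√(p̄(1−p̄)/n) = 0.14784 − 3 × 0.02049 = 0.08636

0.0864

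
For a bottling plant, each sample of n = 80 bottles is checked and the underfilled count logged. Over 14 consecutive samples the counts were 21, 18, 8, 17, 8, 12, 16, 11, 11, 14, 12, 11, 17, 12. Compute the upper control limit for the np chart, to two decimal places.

p̄ = Σdᵢ / (k·n) = 188 / (14 × 80) = 0.16786
UCL = np̄ + 3·√(np̄(1−p̄)) = 13.4286 + 3 × √(13.4286×0.83214) = 13.4286 + 3 × 3.3428 = 23.4571

23.46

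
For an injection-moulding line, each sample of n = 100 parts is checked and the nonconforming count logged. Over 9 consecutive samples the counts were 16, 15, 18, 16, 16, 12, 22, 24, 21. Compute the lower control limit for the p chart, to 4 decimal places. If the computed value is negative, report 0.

p̄ = Σdᵢ / (k·n) = 160 / (9 × 100) = 0.17778
LCL = p̄ − 3·√(p̄(1−p̄)/n) = 0.17778 − 3 × 0.03823 = 0.06308

0.0631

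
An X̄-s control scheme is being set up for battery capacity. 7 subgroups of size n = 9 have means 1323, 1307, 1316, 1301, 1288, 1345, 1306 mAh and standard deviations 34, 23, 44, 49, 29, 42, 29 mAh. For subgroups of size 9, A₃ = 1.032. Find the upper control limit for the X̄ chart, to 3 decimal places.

1349.143

X̄̄ = (1323 + 1307 + 1316 + 1301 + 1288 + 1345 + 1306) / 7 = 1312.2857
s̄ = (34 + 23 + 44 + 49 + 29 + 42 + 29) / 7 = 35.7143
UCL = X̄̄ + A₃·s̄ = 1312.2857 + 1.032 × 35.7143 = 1349.1429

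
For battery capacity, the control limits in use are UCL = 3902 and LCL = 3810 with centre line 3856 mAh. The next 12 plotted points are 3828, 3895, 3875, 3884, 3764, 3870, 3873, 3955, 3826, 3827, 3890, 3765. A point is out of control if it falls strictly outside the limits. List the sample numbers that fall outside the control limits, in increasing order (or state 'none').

Compare each point to [3810, 3902]: sample 5 = 3764 < LCL; sample 8 = 3955 > UCL; sample 12 = 3765 < LCL.

5, 8, 12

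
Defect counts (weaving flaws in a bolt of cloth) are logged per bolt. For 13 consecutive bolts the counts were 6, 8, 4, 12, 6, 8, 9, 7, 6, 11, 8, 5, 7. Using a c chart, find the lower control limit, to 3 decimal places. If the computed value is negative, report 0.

c̄ = (6 + 8 + 4 + 12 + 6 + 8 + 9 + 7 + 6 + 11 + 8 + 5 + 7) / 13 = 97 / 13 = 7.4615
LCL = c̄ − 3√c̄ = 7.4615 − 3 × 2.7316 = -0.7332 → 0 (cannot be negative)

0.000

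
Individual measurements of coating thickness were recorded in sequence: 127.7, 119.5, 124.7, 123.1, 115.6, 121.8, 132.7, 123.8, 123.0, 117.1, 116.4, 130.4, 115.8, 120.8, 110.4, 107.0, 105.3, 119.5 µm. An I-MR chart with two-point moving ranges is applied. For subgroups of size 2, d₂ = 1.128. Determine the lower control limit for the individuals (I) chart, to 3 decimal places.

101.052

X̄ = (127.7 + 119.5 + 124.7 + 123.1 + 115.6 + 121.8 + 132.7 + 123.8 + 123.0 + 117.1 + 116.4 + 130.4 + 115.8 + 120.8 + 110.4 + 107.0 + 105.3 + 119.5) / 18 = 119.7000
Moving ranges: 8.2, 5.2, 1.6, 7.5, 6.2, 10.9, 8.9, 0.8, 5.9, 0.7, 14.0, 14.6, 5.0, 10.4, 3.4, 1.7, 14.2; M̄R̄ = 119.2000 / 17 = 7.0118
LCL = X̄ − 3·M̄R̄/d₂ = 119.7000 − 3 × 7.0118 / 1.128 = 101.0517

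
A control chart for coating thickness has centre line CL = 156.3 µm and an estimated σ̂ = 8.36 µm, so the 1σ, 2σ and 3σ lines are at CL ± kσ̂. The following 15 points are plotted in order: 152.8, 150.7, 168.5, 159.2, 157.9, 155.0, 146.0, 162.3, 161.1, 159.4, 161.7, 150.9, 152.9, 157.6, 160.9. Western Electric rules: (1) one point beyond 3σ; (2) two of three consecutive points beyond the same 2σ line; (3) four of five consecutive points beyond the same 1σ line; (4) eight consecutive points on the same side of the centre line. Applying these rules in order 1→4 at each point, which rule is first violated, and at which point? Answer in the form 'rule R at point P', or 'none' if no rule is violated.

Zone of each point (C = within 1σ̂, B = 1σ̂–2σ̂, A = 2σ̂–3σ̂, * = beyond 3σ̂; sign = side of CL): 1:-C, 2:-C, 3:+B, 4:+C, 5:+C, 6:-C, 7:-B, 8:+C, 9:+C, 10:+C, 11:+C, 12:-C, 13:-C, 14:+C, 15:+C
No rule fires across all 15 points.

none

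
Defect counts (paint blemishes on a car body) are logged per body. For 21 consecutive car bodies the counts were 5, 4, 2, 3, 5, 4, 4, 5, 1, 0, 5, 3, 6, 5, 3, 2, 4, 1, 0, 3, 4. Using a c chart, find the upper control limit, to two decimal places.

c̄ = (5 + 4 + 2 + 3 + 5 + 4 + 4 + 5 + 1 + 0 + 5 + 3 + 6 + 5 + 3 + 2 + 4 + 1 + 0 + 3 + 4) / 21 = 69 / 21 = 3.2857
UCL = c̄ + 3√c̄ = 3.2857 + 3 × √3.2857 = 3.2857 + 3 × 1.8127 = 8.7237

8.72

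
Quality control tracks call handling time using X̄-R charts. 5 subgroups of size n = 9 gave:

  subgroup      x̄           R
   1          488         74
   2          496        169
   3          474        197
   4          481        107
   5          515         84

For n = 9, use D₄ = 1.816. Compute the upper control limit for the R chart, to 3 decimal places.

229.179

R̄ = (74 + 169 + 197 + 107 + 84) / 5 = 631.0000 / 5 = 126.2000
UCL_R = D₄·R̄ = 1.816 × 126.2000 = 229.1792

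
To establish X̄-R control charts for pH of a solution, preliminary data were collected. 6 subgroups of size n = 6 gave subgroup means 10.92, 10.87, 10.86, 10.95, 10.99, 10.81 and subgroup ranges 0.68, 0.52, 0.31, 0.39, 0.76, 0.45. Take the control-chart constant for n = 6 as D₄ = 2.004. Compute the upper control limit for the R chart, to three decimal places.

1.039

R̄ = (0.68 + 0.52 + 0.31 + 0.39 + 0.76 + 0.45) / 6 = 3.1100 / 6 = 0.5183
UCL_R = D₄·R̄ = 2.004 × 0.5183 = 1.0387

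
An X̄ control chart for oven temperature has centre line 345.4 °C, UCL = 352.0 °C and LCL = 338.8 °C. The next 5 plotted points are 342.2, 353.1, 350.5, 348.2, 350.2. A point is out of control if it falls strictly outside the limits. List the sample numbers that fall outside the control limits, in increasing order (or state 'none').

2

Compare each point to [338.8, 352.0]: sample 2 = 353.1 > UCL.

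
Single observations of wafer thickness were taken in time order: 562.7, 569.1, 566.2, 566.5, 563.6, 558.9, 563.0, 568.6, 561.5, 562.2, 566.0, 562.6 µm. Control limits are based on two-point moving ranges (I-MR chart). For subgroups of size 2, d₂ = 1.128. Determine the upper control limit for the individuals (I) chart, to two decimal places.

X̄ = (562.7 + 569.1 + 566.2 + 566.5 + 563.6 + 558.9 + 563.0 + 568.6 + 561.5 + 562.2 + 566.0 + 562.6) / 12 = 564.2417
Moving ranges: 6.4, 2.9, 0.3, 2.9, 4.7, 4.1, 5.6, 7.1, 0.7, 3.8, 3.4; M̄R̄ = 41.9000 / 11 = 3.8091
UCL = X̄ + 3·M̄R̄/d₂ = 564.2417 + 3 × 3.8091 / 1.128 = 574.3722

574.37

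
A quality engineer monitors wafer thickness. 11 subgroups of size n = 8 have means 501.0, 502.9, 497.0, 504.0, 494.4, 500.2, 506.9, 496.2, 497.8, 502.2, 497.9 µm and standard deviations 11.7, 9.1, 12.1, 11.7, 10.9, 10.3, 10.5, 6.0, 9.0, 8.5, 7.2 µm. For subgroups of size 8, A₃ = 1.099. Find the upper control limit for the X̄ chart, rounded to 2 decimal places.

510.74

X̄̄ = (501.0 + 502.9 + 497.0 + 504.0 + 494.4 + 500.2 + 506.9 + 496.2 + 497.8 + 502.2 + 497.9) / 11 = 500.0455
s̄ = (11.7 + 9.1 + 12.1 + 11.7 + 10.9 + 10.3 + 10.5 + 6.0 + 9.0 + 8.5 + 7.2) / 11 = 9.7273
UCL = X̄̄ + A₃·s̄ = 500.0455 + 1.099 × 9.7273 = 510.7357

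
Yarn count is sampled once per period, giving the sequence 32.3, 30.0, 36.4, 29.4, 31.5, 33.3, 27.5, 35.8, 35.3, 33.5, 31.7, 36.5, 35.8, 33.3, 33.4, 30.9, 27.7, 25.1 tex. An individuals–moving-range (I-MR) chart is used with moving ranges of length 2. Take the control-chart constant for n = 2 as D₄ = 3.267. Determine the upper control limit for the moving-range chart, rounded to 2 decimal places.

10.42

Moving ranges: 2.3, 6.4, 7.0, 2.1, 1.8, 5.8, 8.3, 0.5, 1.8, 1.8, 4.8, 0.7, 2.5, 0.1, 2.5, 3.2, 2.6; M̄R̄ = 54.2000 / 17 = 3.1882
UCL_MR = D₄·M̄R̄ = 3.267 × 3.1882 = 10.4160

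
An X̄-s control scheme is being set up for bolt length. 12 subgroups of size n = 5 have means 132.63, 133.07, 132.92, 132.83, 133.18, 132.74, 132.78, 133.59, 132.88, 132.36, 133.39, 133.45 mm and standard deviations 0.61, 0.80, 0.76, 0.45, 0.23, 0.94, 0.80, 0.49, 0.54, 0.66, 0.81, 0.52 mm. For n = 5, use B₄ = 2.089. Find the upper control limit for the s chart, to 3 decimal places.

1.325

s̄ = (0.61 + 0.80 + 0.76 + 0.45 + 0.23 + 0.94 + 0.80 + 0.49 + 0.54 + 0.66 + 0.81 + 0.52) / 12 = 0.6342
UCL_s = B₄·s̄ = 2.089 × 0.6342 = 1.3248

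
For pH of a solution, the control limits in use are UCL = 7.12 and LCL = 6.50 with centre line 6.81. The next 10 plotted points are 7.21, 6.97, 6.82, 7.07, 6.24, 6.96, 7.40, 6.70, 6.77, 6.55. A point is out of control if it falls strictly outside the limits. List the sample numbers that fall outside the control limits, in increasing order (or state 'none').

Compare each point to [6.50, 7.12]: sample 1 = 7.21 > UCL; sample 5 = 6.24 < LCL; sample 7 = 7.40 > UCL.

1, 5, 7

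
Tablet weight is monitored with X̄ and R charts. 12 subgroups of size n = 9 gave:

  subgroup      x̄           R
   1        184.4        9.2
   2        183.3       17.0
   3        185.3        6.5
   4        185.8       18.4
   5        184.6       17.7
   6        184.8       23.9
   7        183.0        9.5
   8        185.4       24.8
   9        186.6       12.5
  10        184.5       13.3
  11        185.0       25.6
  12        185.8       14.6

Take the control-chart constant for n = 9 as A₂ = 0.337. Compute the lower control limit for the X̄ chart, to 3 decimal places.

X̄̄ = (184.4 + 183.3 + 185.3 + 185.8 + 184.6 + 184.8 + 183.0 + 185.4 + 186.6 + 184.5 + 185.0 + 185.8) / 12 = 2218.5000 / 12 = 184.8750
R̄ = (9.2 + 17.0 + 6.5 + 18.4 + 17.7 + 23.9 + 9.5 + 24.8 + 12.5 + 13.3 + 25.6 + 14.6) / 12 = 193.0000 / 12 = 16.0833
LCL = X̄̄ − A₂·R̄ = 184.8750 − 0.337 × 16.0833 = 179.4549

179.455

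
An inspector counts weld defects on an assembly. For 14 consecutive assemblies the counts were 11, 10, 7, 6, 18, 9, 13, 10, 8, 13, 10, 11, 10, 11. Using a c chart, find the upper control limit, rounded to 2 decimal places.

c̄ = (11 + 10 + 7 + 6 + 18 + 9 + 13 + 10 + 8 + 13 + 10 + 11 + 10 + 11) / 14 = 147 / 14 = 10.5000
UCL = c̄ + 3√c̄ = 10.5000 + 3 × √10.5000 = 10.5000 + 3 × 3.2404 = 20.2211

20.22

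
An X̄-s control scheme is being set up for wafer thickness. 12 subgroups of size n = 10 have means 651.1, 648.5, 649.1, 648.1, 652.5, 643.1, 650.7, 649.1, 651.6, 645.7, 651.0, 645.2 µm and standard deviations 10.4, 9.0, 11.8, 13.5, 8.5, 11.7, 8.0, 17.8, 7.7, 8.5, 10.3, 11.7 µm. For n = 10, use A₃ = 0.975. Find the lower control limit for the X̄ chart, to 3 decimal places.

X̄̄ = (651.1 + 648.5 + 649.1 + 648.1 + 652.5 + 643.1 + 650.7 + 649.1 + 651.6 + 645.7 + 651.0 + 645.2) / 12 = 648.8083
s̄ = (10.4 + 9.0 + 11.8 + 13.5 + 8.5 + 11.7 + 8.0 + 17.8 + 7.7 + 8.5 + 10.3 + 11.7) / 12 = 10.7417
LCL = X̄̄ − A₃·s̄ = 648.8083 − 0.975 × 10.7417 = 638.3352

638.335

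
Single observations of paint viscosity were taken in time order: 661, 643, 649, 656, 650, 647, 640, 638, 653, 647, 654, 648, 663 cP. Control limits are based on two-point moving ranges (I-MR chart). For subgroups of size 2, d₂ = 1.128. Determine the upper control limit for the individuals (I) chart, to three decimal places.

671.643

X̄ = (661 + 643 + 649 + 656 + 650 + 647 + 640 + 638 + 653 + 647 + 654 + 648 + 663) / 13 = 649.9231
Moving ranges: 18, 6, 7, 6, 3, 7, 2, 15, 6, 7, 6, 15; M̄R̄ = 98.0000 / 12 = 8.1667
UCL = X̄ + 3·M̄R̄/d₂ = 649.9231 + 3 × 8.1667 / 1.128 = 671.6429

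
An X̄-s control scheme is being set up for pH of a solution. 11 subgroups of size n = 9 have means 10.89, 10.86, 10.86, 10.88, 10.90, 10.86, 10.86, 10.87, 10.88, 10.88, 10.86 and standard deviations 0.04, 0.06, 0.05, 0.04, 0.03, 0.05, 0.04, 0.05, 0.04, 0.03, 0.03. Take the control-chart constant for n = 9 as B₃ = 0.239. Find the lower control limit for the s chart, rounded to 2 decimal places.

0.01

s̄ = (0.04 + 0.06 + 0.05 + 0.04 + 0.03 + 0.05 + 0.04 + 0.05 + 0.04 + 0.03 + 0.03) / 11 = 0.0418
LCL_s = B₃·s̄ = 0.239 × 0.0418 = 0.0100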